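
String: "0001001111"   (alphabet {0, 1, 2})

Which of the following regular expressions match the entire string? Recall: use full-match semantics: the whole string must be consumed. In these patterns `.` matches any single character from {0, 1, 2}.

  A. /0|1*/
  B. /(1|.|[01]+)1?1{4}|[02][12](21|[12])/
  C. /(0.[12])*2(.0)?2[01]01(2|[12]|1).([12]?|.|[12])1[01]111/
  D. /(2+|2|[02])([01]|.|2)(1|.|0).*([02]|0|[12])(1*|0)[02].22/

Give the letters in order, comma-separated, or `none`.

B

A → no match
B → match
C → no match
D → no match — must end with "22"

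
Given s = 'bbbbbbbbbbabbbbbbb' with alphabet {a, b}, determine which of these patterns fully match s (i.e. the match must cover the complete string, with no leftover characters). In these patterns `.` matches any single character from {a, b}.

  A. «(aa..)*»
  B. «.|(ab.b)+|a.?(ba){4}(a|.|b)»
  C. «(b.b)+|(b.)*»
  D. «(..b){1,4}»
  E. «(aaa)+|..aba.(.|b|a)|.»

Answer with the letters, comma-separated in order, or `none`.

A → no match
B → no match
C → match
D → no match
E → no match

C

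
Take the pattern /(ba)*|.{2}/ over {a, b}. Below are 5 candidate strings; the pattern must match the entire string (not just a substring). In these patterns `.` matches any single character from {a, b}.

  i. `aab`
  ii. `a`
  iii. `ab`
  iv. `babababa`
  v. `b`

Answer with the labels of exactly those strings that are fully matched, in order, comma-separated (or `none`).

iii, iv

i → no match
ii → no match
iii → match
iv → match
v → no match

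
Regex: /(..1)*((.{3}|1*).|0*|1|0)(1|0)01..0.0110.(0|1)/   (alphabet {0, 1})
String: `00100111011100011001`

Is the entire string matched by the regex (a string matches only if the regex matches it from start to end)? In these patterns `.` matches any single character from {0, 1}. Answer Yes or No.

Yes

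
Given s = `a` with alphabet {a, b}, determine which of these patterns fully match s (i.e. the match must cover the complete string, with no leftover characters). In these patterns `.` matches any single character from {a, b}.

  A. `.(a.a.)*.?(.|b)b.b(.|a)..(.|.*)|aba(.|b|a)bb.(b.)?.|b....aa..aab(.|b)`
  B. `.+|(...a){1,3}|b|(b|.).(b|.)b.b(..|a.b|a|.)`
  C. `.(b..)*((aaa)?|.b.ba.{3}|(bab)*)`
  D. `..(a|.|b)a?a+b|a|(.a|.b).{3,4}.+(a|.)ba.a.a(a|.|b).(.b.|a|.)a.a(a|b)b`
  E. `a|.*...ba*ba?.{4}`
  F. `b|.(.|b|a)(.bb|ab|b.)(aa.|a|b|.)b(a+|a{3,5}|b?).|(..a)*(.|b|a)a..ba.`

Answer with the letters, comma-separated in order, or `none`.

A → no match
B → match
C → match
D → match
E → match
F → no match

B, C, D, E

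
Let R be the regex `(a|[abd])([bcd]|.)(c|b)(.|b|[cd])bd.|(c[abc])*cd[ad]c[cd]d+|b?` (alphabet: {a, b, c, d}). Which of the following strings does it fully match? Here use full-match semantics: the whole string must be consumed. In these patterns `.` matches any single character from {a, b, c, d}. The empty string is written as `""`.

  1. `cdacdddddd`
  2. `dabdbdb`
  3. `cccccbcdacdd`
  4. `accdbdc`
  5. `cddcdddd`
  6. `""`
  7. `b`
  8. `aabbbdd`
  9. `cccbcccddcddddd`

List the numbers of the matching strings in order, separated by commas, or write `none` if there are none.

1 → match
2 → match
3 → match
4 → match
5 → match
6 → match
7 → match
8 → match
9 → match

1, 2, 3, 4, 5, 6, 7, 8, 9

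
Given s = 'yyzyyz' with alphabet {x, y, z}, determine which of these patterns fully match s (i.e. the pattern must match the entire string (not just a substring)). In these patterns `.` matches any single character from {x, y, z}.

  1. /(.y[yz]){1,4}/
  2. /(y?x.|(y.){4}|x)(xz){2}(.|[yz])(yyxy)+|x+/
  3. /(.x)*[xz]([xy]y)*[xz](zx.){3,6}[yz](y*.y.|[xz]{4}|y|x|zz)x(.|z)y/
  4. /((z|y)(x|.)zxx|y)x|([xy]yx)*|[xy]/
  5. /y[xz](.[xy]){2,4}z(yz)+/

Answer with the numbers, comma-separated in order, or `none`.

1

1 → match
2 → no match
3 → no match — must end with 'y'
4 → no match
5 → no match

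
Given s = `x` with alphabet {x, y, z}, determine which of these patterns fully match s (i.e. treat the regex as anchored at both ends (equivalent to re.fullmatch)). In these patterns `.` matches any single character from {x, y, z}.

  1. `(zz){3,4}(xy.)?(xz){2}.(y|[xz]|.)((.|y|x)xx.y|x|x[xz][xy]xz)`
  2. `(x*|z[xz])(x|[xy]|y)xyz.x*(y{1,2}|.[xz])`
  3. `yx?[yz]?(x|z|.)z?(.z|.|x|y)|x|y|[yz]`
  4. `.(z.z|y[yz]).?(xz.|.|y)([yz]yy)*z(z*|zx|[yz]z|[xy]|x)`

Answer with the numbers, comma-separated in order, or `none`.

3

1 → no match — must start with `zz`
2 → no match
3 → match
4 → no match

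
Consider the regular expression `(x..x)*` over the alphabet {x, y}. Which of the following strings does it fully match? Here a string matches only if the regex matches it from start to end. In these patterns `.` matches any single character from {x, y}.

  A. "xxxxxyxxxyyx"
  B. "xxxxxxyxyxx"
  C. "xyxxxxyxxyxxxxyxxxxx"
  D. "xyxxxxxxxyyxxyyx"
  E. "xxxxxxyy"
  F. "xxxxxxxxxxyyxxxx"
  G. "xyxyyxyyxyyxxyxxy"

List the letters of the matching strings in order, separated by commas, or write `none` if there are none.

A, C, D

A → match
B → no match
C → match
D → match
E → no match
F → no match
G → no match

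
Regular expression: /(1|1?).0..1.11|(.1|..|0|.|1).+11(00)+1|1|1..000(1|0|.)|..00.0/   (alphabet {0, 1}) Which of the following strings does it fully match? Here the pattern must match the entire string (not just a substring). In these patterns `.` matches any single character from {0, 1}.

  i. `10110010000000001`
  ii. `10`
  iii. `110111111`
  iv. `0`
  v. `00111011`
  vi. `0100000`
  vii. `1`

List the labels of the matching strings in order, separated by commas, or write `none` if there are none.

iii, v, vii

i → no match
ii. `10` → no match
iii. `110111111` → match
iv. `0` → no match
v. `00111011` → match
vi. `0100000` → no match
vii. `1` → match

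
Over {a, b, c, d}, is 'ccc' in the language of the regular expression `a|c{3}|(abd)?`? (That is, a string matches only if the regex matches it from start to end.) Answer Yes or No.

Yes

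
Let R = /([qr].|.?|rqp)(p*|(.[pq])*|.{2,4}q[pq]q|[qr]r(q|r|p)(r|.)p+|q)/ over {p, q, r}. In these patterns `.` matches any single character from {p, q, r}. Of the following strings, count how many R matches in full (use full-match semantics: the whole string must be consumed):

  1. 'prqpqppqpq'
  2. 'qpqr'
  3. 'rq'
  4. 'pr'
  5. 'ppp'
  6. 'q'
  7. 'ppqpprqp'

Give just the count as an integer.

1 → no match
2 → no match
3 → match
4 → no match
5 → match
6 → match
7 → no match
Total matched: 3

3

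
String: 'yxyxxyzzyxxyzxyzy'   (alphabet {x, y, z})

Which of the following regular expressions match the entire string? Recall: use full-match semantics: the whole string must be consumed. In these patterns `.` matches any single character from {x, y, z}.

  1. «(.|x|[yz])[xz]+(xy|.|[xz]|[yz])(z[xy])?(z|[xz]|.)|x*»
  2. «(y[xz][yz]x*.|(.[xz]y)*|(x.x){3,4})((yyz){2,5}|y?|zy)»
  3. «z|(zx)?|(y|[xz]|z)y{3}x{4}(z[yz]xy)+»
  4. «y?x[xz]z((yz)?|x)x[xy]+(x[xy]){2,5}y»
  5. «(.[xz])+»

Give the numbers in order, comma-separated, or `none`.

1 → no match
2 → match
3 → no match
4 → no match
5 → no match

2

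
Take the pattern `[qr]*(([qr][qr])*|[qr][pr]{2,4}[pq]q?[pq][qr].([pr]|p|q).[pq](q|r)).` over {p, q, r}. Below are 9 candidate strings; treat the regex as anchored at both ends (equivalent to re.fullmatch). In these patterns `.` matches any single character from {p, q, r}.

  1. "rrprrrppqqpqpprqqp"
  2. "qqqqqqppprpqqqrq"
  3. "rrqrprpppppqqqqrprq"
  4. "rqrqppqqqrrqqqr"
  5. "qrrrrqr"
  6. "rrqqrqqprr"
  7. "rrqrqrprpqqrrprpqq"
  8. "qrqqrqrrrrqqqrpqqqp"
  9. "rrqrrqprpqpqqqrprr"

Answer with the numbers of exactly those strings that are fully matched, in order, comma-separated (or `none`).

4, 5, 7, 8, 9

1 → no match
2 → no match
3 → no match
4 → match
5 → match
6 → no match
7 → match
8 → match
9 → match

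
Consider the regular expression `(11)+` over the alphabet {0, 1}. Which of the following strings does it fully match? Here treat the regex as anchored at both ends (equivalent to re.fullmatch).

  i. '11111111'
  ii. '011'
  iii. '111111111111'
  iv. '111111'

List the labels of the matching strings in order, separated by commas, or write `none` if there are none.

i, iii, iv

i → match
ii → no match — must start with '11'
iii → match
iv → match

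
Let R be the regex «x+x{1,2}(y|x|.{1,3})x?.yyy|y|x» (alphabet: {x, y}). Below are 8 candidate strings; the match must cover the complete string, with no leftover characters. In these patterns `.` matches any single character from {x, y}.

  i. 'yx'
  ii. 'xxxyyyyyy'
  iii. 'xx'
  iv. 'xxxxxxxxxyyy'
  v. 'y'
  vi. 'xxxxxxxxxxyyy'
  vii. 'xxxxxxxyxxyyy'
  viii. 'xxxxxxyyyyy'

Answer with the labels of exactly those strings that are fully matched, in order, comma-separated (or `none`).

ii, iv, v, vi, vii, viii

i → no match
ii → match
iii → no match
iv → match
v → match
vi → match
vii → match
viii → match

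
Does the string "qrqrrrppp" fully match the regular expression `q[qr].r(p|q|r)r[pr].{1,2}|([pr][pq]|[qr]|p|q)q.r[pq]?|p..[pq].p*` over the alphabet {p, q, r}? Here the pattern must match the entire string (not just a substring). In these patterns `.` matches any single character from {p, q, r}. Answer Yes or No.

Yes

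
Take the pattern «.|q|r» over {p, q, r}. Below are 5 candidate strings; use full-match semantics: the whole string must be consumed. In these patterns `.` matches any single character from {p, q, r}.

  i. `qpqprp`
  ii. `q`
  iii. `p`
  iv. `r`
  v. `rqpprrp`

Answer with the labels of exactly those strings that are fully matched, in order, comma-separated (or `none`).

i → no match
ii → match
iii → match
iv → match
v → no match

ii, iii, iv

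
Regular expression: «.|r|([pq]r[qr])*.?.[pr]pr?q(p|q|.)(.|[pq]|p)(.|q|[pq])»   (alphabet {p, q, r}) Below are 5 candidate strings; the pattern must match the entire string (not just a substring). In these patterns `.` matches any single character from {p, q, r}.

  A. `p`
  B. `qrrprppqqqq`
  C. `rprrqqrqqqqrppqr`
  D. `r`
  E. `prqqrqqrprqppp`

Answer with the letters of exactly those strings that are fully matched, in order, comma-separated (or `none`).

A → match
B → match
C → no match
D → match
E → match

A, B, D, E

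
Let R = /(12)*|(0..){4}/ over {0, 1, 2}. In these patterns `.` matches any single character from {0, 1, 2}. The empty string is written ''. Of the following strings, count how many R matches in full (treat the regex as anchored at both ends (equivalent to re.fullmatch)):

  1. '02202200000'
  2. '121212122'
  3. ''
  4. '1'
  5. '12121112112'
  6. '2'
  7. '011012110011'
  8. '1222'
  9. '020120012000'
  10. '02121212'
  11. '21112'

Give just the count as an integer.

1 → no match
2 → no match
3 → match
4 → no match
5 → no match
6 → no match
7 → no match
8 → no match
9 → no match
10 → no match
11 → no match
Total matched: 1

1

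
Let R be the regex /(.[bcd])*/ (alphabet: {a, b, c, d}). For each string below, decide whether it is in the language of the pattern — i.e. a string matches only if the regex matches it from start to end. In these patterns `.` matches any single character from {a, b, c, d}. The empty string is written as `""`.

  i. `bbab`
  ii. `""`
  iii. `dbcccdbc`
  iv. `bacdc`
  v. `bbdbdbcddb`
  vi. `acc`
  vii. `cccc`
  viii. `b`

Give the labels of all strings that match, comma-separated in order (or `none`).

i → match
ii → match
iii → match
iv → no match
v → match
vi → no match
vii → match
viii → no match

i, ii, iii, v, vii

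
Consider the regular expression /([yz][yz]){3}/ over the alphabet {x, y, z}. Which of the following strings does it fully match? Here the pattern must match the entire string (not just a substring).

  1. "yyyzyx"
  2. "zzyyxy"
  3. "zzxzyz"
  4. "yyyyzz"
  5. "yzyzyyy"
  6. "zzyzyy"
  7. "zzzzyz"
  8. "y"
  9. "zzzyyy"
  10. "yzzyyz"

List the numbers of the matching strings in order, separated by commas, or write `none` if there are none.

4, 6, 7, 9, 10

1 → no match
2 → no match
3 → no match
4 → match
5 → no match
6 → match
7 → match
8 → no match
9 → match
10 → match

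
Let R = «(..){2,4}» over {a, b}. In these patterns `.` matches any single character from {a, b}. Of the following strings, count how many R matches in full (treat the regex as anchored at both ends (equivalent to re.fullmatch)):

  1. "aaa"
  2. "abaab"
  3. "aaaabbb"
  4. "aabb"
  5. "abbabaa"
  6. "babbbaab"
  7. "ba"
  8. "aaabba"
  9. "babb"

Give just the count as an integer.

4

1 → no match
2 → no match
3 → no match
4 → match
5 → no match
6 → match
7 → no match
8 → match
9 → match
Total matched: 4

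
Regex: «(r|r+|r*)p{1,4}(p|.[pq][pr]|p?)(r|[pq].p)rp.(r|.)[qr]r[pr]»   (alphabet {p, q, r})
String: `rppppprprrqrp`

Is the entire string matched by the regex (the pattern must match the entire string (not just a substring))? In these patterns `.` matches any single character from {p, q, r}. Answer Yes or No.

Yes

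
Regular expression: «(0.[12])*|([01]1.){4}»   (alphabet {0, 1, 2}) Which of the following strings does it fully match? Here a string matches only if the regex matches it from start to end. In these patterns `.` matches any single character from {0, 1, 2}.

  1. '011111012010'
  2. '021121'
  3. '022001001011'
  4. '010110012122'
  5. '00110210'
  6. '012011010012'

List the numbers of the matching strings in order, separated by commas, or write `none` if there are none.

1. '011111012010' → match
2. '021121' → no match
3. '022001001011' → match
4. '010110012122' → no match
5. '00110210' → no match
6. '012011010012' → match

1, 3, 6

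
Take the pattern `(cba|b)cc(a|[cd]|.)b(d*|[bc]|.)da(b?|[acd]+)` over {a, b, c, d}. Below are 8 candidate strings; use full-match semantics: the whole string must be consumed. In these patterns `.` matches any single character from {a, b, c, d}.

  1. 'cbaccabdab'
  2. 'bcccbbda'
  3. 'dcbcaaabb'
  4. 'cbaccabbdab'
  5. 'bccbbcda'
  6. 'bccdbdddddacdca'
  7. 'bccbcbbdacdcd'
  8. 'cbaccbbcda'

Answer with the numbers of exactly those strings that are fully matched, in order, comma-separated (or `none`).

1. 'cbaccabdab' → match
2. 'bcccbbda' → match
3. 'dcbcaaabb' → no match
4. 'cbaccabbdab' → match
5. 'bccbbcda' → match
6 → match
7 → no match
8. 'cbaccbbcda' → match

1, 2, 4, 5, 6, 8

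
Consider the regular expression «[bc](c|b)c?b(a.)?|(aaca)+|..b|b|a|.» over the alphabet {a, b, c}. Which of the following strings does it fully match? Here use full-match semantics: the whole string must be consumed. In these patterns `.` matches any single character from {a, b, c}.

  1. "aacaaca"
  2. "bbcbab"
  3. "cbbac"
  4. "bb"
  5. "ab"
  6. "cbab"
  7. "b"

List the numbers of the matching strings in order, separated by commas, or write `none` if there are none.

2, 3, 7

1 → no match
2 → match
3 → match
4 → no match
5 → no match
6 → no match
7 → match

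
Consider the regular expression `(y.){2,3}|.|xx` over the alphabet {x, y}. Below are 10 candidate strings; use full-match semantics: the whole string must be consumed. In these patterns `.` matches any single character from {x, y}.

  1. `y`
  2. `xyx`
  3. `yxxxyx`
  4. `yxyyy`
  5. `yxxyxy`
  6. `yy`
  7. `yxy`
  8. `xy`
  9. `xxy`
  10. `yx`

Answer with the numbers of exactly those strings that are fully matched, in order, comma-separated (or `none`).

1

1 → match
2 → no match
3 → no match
4 → no match
5 → no match
6 → no match
7 → no match
8 → no match
9 → no match
10 → no match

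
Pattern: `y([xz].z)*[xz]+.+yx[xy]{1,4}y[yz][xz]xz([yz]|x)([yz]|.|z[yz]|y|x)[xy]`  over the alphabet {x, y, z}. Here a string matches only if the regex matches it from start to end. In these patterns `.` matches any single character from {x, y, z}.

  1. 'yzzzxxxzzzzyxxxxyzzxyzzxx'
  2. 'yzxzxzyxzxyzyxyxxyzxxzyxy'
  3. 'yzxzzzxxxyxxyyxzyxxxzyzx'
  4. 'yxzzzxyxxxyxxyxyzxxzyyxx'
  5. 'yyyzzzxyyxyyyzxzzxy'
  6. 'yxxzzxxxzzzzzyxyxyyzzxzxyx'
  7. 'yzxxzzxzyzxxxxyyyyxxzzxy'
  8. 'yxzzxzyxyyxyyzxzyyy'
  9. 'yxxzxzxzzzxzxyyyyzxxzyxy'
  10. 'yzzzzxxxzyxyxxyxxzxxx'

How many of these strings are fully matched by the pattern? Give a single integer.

3

1 → no match
2 → match
3 → no match
4 → no match
5 → no match
6 → match
7 → no match
8 → match
9 → no match
10 → no match
Total matched: 3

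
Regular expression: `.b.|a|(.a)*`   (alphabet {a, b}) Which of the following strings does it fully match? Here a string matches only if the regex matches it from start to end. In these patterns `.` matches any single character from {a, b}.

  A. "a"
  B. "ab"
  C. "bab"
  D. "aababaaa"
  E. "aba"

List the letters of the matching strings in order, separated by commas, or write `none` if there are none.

A → match
B → no match
C → no match
D → match
E → match

A, D, E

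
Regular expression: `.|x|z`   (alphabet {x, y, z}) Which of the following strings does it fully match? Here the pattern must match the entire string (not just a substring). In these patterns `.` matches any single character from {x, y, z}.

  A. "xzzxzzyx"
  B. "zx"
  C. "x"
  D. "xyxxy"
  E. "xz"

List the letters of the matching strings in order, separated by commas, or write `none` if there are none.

C

A → no match
B → no match
C → match
D → no match
E → no match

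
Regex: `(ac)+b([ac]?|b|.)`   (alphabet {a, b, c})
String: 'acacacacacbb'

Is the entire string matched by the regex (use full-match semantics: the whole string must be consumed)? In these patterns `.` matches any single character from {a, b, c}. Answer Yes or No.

Yes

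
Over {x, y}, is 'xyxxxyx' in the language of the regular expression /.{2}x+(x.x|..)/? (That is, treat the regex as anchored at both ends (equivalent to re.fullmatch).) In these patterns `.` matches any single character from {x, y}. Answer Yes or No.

Yes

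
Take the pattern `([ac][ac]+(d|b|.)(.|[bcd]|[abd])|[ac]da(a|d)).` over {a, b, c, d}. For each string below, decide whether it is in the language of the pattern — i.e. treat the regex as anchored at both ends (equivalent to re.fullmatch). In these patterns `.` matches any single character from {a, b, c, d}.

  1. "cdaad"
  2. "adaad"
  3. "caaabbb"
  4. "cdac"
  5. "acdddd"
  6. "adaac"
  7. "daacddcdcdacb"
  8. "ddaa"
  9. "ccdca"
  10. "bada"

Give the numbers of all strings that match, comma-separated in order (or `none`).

1 → match
2 → match
3 → match
4 → no match
5 → no match
6 → match
7 → no match
8 → no match
9 → match
10 → no match

1, 2, 3, 6, 9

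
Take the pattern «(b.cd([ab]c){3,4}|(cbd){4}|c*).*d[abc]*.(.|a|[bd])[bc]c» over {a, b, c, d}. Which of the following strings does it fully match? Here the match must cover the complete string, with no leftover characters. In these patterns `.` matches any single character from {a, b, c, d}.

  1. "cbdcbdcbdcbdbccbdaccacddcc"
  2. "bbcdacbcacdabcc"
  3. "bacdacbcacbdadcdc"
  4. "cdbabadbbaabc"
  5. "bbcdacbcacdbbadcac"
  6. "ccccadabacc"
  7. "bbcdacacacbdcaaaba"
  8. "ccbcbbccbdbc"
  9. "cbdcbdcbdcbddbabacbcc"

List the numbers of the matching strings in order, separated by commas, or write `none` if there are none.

1 → match
2 → match
3 → no match
4 → match
5 → no match
6 → match
7 → no match — must end with "c"
8 → no match
9 → match

1, 2, 4, 6, 9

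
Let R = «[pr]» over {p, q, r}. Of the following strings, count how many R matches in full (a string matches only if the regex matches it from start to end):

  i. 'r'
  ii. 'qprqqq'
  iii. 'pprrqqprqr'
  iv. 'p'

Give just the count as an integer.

2

i → match
ii → no match
iii → no match
iv → match
Total matched: 2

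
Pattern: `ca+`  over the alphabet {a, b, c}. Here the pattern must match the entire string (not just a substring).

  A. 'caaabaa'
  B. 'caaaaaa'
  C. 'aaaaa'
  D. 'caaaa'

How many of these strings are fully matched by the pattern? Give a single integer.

A → no match
B → match
C → no match — must start with 'ca'
D → match
Total matched: 2

2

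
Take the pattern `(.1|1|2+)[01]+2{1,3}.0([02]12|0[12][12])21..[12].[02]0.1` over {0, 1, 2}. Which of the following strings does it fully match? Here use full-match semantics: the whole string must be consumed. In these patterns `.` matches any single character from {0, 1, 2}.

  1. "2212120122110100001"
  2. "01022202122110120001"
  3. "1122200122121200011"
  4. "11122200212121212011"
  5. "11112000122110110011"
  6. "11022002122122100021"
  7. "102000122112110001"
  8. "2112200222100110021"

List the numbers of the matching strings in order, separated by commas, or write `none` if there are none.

1 → no match
2 → match
3 → match
4 → match
5 → match
6 → match
7 → match
8 → match

2, 3, 4, 5, 6, 7, 8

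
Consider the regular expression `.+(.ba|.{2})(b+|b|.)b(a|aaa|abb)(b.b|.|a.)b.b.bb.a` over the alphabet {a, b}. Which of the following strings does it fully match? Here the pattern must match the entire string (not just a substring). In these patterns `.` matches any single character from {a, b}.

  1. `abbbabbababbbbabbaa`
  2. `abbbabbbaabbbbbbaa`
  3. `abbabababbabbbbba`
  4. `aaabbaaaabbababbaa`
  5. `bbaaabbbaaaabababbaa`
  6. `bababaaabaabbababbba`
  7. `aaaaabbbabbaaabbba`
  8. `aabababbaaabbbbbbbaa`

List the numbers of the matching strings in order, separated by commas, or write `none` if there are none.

1 → match
2 → match
3 → match
4 → match
5 → match
6 → match
7 → no match
8 → match

1, 2, 3, 4, 5, 6, 8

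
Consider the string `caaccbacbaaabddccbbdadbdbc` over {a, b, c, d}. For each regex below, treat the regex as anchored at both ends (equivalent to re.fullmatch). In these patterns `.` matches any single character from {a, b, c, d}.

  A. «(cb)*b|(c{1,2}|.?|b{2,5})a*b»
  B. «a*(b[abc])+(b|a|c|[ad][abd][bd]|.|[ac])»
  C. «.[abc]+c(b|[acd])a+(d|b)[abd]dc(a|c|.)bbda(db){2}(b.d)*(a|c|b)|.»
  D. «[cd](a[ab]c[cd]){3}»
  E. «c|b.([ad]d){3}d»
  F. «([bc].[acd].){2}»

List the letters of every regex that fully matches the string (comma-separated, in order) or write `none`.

C

A → no match — must end with `b`
B → no match
C → match
D → no match
E → no match
F → no match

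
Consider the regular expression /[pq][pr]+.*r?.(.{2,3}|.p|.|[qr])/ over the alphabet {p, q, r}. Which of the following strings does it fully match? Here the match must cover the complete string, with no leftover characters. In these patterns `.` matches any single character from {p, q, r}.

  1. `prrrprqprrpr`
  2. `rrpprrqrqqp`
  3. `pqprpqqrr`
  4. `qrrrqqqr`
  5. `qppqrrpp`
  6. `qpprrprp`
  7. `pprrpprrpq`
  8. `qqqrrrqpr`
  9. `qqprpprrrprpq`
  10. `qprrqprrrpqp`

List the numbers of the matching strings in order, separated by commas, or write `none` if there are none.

1. `prrrprqprrpr` → match
2. `rrpprrqrqqp` → no match
3. `pqprpqqrr` → no match
4. `qrrrqqqr` → match
5. `qppqrrpp` → match
6. `qpprrprp` → match
7. `pprrpprrpq` → match
8. `qqqrrrqpr` → no match
9 → no match
10. `qprrqprrrpqp` → match

1, 4, 5, 6, 7, 10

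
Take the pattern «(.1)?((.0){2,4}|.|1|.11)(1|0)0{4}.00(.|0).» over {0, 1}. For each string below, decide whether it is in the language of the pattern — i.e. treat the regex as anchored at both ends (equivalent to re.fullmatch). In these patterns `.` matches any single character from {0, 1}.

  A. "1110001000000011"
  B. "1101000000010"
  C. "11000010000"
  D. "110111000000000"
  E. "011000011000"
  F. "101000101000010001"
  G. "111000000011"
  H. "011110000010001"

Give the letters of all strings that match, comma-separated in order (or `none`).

A, B, C, D, F, H

A → match
B → match
C → match
D → match
E → no match
F → match
G → no match
H → match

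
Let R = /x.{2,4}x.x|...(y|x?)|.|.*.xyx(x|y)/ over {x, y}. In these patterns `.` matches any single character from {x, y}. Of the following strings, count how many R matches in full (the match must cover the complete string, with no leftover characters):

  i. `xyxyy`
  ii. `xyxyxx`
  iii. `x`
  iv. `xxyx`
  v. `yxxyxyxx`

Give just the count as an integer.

i → no match
ii → match
iii → match
iv → match
v → match
Total matched: 4

4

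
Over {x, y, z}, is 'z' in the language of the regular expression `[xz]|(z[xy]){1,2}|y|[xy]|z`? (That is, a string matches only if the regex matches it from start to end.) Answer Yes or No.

Yes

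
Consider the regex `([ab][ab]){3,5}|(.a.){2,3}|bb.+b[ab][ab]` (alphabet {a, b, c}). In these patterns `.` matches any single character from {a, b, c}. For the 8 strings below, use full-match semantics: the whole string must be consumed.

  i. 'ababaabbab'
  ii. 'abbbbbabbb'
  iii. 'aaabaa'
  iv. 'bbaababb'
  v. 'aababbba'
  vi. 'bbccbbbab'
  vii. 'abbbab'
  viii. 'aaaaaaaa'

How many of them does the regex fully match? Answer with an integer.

i → match
ii → match
iii → match
iv → match
v → match
vi → match
vii → match
viii → match
Total matched: 8

8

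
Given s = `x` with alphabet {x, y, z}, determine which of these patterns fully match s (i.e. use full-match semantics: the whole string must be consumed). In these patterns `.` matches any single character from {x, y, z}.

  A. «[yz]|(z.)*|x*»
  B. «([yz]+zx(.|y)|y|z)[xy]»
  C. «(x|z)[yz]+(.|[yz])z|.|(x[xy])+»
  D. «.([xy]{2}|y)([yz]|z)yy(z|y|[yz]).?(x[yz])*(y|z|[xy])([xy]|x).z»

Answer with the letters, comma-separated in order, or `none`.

A, C

A → match
B → no match
C → match
D → no match — must end with `z`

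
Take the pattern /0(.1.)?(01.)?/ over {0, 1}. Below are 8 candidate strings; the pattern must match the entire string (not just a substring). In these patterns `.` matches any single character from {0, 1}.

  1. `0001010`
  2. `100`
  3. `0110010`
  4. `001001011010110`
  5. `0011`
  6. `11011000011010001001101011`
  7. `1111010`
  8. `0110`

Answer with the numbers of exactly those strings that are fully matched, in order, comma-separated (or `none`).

3, 5, 8

1 → no match
2 → no match — must start with `0`
3 → match
4 → no match
5 → match
6 → no match — must start with `0`
7 → no match — must start with `0`
8 → match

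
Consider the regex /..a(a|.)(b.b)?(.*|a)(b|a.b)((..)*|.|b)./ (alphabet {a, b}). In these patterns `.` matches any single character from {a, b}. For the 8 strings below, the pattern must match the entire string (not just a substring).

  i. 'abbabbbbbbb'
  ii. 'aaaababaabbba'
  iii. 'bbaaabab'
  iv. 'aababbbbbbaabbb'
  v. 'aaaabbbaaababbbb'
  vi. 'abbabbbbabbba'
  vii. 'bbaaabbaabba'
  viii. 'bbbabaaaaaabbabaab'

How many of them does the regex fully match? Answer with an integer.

i → no match
ii → match
iii → match
iv → no match
v → match
vi → no match
vii → match
viii → no match
Total matched: 4

4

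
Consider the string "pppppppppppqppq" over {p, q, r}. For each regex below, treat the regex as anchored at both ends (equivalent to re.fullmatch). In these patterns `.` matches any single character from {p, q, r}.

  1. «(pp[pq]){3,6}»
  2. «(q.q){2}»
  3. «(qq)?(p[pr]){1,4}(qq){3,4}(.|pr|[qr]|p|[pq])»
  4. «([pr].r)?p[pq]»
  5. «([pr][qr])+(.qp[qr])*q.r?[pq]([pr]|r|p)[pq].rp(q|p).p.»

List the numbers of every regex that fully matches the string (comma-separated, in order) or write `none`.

1

1 → match
2 → no match — must start with "q"
3 → no match
4 → no match
5 → no match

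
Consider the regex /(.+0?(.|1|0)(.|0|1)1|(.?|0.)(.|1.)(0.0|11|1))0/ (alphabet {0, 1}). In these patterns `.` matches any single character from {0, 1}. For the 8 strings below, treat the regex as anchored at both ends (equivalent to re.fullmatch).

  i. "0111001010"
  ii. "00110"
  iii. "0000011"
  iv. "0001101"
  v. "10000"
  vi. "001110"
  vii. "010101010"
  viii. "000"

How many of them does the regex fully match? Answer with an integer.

i → match
ii → match
iii → no match — must end with "0"
iv → no match — must end with "0"
v → match
vi → match
vii → match
viii → no match
Total matched: 5

5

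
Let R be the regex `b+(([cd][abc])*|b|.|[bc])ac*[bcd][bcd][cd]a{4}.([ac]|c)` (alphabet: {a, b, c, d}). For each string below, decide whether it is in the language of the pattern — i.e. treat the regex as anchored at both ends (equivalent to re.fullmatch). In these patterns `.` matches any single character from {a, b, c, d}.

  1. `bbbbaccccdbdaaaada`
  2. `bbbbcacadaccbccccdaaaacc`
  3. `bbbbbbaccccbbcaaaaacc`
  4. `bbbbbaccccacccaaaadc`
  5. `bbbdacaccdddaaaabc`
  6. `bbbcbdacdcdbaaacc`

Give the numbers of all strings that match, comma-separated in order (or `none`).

1

1 → match
2 → no match
3 → no match
4 → no match
5 → no match
6 → no match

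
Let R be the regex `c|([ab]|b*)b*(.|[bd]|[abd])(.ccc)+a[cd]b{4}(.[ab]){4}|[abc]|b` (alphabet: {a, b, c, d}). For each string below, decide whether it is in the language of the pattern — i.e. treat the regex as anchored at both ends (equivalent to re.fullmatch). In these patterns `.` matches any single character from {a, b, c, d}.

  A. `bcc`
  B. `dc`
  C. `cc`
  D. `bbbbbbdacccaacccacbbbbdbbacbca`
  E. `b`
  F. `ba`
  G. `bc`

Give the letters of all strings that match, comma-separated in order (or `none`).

A → no match
B → no match
C → no match
D → no match
E → match
F → no match
G → no match

E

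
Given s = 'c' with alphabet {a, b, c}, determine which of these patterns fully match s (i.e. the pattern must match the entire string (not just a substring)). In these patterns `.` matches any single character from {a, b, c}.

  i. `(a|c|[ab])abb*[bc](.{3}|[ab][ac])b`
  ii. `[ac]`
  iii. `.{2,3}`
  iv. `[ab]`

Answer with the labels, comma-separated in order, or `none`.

i → no match — must end with 'b'
ii → match
iii → no match
iv → no match

ii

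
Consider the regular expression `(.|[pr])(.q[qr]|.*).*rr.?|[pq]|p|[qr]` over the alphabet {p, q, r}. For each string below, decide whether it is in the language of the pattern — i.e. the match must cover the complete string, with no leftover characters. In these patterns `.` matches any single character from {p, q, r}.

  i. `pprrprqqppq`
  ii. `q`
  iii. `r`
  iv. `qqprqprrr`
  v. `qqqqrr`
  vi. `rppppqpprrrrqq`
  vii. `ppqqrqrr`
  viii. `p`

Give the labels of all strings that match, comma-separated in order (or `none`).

i → no match
ii → match
iii → match
iv → match
v → match
vi → no match
vii → match
viii → match

ii, iii, iv, v, vii, viii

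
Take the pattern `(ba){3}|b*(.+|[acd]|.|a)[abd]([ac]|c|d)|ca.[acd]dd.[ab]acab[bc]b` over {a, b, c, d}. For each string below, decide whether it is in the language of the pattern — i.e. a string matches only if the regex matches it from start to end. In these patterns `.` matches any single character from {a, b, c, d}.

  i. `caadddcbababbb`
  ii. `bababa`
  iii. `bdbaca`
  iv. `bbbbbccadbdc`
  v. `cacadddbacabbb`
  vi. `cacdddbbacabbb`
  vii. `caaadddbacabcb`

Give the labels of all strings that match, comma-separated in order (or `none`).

i → no match
ii → match
iii → no match
iv → match
v → match
vi → match
vii → match

ii, iv, v, vi, vii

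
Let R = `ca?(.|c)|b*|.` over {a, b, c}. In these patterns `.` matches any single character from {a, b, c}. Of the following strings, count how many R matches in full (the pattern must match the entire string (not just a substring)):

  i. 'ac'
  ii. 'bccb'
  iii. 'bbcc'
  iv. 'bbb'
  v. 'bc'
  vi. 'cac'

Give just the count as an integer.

i → no match
ii → no match
iii → no match
iv → match
v → no match
vi → match
Total matched: 2

2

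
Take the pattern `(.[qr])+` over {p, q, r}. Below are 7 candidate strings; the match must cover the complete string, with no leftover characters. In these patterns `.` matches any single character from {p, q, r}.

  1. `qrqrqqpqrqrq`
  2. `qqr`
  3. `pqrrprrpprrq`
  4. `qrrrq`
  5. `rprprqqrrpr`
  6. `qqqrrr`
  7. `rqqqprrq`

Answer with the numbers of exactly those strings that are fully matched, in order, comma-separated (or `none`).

1 → match
2 → no match
3 → no match
4 → no match
5 → no match
6 → match
7 → match

1, 6, 7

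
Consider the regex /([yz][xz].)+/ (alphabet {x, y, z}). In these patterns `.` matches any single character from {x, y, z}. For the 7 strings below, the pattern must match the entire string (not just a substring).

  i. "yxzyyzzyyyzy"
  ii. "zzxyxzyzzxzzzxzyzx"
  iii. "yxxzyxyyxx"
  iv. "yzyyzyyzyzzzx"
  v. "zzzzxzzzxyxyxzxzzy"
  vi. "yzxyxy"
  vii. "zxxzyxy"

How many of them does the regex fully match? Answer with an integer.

i → no match
ii → no match
iii → no match
iv → no match
v → no match
vi → match
vii → no match
Total matched: 1

1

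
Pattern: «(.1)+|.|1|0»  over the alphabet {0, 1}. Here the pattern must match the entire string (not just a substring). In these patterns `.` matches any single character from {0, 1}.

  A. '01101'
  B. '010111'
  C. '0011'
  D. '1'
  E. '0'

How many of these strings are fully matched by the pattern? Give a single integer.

3

A → no match
B → match
C → no match
D → match
E → match
Total matched: 3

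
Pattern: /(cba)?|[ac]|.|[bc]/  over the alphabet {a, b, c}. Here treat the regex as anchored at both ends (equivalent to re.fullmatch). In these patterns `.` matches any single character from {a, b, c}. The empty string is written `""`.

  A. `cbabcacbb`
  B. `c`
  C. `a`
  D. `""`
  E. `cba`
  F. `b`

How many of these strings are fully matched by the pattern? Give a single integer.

5

A. `cbabcacbb` → no match
B. `c` → match
C. `a` → match
D. `""` → match
E. `cba` → match
F. `b` → match
Total matched: 5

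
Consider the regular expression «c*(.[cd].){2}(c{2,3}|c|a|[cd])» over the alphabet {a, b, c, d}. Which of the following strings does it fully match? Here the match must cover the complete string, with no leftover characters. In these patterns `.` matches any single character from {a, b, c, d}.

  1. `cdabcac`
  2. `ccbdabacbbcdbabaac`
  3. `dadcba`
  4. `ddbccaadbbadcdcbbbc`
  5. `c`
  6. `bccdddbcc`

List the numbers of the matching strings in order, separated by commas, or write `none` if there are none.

1

1 → match
2 → no match
3 → no match
4 → no match
5 → no match
6 → no match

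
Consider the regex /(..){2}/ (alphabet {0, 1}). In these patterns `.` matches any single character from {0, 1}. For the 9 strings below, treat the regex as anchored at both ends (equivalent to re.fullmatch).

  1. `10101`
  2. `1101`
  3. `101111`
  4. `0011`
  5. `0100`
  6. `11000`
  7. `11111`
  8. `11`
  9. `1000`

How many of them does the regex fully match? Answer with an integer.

1. `10101` → no match
2. `1101` → match
3. `101111` → no match
4. `0011` → match
5. `0100` → match
6. `11000` → no match
7. `11111` → no match
8. `11` → no match
9. `1000` → match
Total matched: 4

4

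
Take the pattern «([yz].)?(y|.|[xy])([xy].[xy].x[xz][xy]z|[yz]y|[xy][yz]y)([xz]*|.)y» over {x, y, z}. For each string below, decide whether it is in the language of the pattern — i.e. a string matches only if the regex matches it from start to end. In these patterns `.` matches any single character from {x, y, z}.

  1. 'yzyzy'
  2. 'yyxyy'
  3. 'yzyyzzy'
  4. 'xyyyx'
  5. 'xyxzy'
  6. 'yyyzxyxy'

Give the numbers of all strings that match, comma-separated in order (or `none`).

1 → match
2 → no match
3 → no match
4 → no match — must end with 'y'
5 → no match
6 → no match

1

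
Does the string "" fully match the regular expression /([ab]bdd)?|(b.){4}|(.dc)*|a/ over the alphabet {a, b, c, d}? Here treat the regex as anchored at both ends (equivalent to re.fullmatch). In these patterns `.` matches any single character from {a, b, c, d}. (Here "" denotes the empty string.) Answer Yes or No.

Yes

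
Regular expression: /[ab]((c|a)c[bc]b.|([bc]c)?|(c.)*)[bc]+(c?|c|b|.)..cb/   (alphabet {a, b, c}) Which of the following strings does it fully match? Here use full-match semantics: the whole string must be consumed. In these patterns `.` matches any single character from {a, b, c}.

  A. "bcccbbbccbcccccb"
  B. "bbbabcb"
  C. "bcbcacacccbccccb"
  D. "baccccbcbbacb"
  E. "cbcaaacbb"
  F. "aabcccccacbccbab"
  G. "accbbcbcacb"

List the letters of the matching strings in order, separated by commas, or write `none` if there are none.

A, B, C, G

A → match
B → match
C → match
D → no match
E → no match — must end with "cb"
F → no match — must end with "cb"
G → match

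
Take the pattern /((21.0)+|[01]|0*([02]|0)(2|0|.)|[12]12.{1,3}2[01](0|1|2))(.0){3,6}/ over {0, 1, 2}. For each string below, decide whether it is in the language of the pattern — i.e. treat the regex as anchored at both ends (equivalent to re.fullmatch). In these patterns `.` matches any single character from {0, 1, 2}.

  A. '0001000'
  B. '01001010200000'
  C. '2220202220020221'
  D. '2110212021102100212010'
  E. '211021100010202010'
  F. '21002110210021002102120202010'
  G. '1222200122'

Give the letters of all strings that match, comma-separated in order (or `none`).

A, B, E

A. '0001000' → match
B → match
C → no match — must end with '0'
D → no match
E → match
F → no match
G. '1222200122' → no match — must end with '0'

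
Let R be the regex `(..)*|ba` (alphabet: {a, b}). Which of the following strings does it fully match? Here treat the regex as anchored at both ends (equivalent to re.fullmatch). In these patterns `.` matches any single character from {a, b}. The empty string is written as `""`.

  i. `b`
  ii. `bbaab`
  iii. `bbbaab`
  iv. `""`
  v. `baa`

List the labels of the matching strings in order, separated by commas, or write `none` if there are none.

iii, iv

i. `b` → no match
ii. `bbaab` → no match
iii. `bbbaab` → match
iv. `""` → match
v. `baa` → no match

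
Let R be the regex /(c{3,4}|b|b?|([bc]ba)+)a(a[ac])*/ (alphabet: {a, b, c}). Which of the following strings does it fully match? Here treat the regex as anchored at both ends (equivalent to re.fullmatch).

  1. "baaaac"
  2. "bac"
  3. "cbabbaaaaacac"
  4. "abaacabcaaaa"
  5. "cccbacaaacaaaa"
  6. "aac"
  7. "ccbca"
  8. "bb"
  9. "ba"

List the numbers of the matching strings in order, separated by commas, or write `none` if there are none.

1, 3, 6, 9

1 → match
2 → no match
3 → match
4 → no match
5 → no match
6 → match
7 → no match
8 → no match
9 → match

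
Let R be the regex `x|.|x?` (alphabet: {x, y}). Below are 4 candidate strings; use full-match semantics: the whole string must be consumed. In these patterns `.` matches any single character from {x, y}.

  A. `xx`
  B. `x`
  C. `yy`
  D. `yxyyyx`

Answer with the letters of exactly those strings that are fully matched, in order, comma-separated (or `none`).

A. `xx` → no match
B. `x` → match
C. `yy` → no match
D. `yxyyyx` → no match

B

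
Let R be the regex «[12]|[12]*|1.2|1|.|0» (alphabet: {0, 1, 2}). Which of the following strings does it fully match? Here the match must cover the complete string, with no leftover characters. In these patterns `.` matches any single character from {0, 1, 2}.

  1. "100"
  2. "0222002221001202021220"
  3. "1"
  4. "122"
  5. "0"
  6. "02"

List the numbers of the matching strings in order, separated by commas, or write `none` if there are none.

1 → no match
2 → no match
3 → match
4 → match
5 → match
6 → no match

3, 4, 5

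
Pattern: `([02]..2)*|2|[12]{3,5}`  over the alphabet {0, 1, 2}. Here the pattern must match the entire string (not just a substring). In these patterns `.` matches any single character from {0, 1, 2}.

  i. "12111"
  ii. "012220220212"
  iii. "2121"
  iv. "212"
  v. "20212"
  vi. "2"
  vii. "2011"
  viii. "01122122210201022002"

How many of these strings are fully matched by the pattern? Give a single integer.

6

i → match
ii → match
iii → match
iv → match
v → no match
vi → match
vii → no match
viii → match
Total matched: 6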